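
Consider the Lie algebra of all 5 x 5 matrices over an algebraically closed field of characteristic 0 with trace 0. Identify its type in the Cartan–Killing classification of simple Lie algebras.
This is sl(5), which has dimension 5^2 - 1 = 24 and rank 5 - 1 = 4 (a Cartan subalgebra is the diagonal traceless matrices). In the classification of classical Lie algebras, the special linear algebra sl(n+1) has type A_n; here n = 4, so the Dynkin diagram is a chain of 4 nodes with single edges (A_4). Hence the type is A_4.

A4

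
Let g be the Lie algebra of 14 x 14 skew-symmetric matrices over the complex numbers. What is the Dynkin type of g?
D7

This is so(14) with 14 even, which has dimension 14(14-1)/2 = 91 and rank 14/2 = 7. In the classification of classical Lie algebras, the orthogonal algebra so(2n) in an even number of variables has type D_n; here n = 7, so the Dynkin diagram is a chain of 5 nodes with a fork of two nodes at one end (D_7). Hence the type is D_7.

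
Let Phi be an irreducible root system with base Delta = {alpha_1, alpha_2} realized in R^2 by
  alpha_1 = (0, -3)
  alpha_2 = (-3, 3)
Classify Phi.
Compute the Cartan integers a_ij = 2(alpha_i, alpha_j)/(alpha_j, alpha_j); the resulting 2x2 Cartan matrix is
[[2, -1], [-2, 2]].
The roots have two lengths (squared-length ratio 2:1); the short ones are alpha_{1}. The associated Dynkin diagram is a chain of 2 nodes with a double edge at one end; the terminal node there is the unique short simple root (B_2), so the type is B_2 (the algebra so(5)).

B_2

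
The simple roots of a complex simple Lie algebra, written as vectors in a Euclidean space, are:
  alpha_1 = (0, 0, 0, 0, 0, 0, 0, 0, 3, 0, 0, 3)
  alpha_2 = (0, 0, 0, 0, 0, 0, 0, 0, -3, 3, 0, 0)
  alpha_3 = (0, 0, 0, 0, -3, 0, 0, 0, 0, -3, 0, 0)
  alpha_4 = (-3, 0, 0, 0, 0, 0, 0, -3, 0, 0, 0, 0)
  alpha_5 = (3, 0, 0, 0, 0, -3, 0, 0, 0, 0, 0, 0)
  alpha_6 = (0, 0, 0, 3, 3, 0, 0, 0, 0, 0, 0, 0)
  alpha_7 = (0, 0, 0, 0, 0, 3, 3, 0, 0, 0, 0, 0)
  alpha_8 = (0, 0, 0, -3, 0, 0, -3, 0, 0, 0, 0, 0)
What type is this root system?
A_8 (sl(9))

Compute the Cartan integers a_ij = 2(alpha_i, alpha_j)/(alpha_j, alpha_j); the resulting 8x8 Cartan matrix is
[[2, -1, 0, 0, 0, 0, 0, 0], [-1, 2, -1, 0, 0, 0, 0, 0], [0, -1, 2, 0, 0, -1, 0, 0], [0, 0, 0, 2, -1, 0, 0, 0], [0, 0, 0, -1, 2, 0, -1, 0], [0, 0, -1, 0, 0, 2, 0, -1], [0, 0, 0, 0, -1, 0, 2, -1], [0, 0, 0, 0, 0, -1, -1, 2]].
All simple roots have the same length, so the diagram is simply laced. The associated Dynkin diagram is a chain of 8 nodes with single edges (A_8), so the type is A_8 (the algebra sl(9)).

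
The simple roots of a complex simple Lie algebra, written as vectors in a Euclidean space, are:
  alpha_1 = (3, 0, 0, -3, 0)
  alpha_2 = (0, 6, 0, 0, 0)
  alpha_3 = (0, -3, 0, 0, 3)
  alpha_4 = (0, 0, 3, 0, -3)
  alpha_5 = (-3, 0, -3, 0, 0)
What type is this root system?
C5

Compute the Cartan integers a_ij = 2(alpha_i, alpha_j)/(alpha_j, alpha_j); the resulting 5x5 Cartan matrix is
[[2, 0, 0, 0, -1], [0, 2, -2, 0, 0], [0, -1, 2, -1, 0], [0, 0, -1, 2, -1], [-1, 0, 0, -1, 2]].
The roots have two lengths (squared-length ratio 2:1); the short ones are alpha_{1,3,4,5}. The associated Dynkin diagram is a chain of 5 nodes with a double edge at one end; the terminal node there is the unique long simple root (C_5), so the type is C_5 (the algebra sp(10)).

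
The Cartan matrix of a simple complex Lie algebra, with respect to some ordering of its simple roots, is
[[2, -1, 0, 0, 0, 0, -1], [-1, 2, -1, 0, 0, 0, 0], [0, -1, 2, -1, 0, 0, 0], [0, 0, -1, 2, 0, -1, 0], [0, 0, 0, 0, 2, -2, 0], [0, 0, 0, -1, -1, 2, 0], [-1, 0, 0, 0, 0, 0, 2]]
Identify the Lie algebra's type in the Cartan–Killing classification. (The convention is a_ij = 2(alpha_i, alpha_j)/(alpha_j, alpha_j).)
C_7

The matrix has rank 7 with 2's on the diagonal. Reading the off-diagonal entries as Dynkin edges (a single edge where a_ij = a_ji = -1; a double or triple edge where a_ij * a_ji = 2 or 3), the diagram is a chain of 7 nodes with a double edge at one end; the terminal node there is the unique long simple root (C_7). One simple-root ordering that puts it in standard form is (alpha_7, alpha_1, alpha_2, alpha_3, alpha_4, alpha_6, alpha_5). So the algebra is type C_7, i.e. sp(14).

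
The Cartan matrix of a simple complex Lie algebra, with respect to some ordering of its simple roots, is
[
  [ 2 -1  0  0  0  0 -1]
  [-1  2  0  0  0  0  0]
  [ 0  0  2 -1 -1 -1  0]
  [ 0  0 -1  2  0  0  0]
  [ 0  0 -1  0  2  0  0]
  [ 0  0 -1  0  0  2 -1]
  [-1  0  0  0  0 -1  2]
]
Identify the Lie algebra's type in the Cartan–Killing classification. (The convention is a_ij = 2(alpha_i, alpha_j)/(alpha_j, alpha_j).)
The matrix has rank 7 with 2's on the diagonal. Reading the off-diagonal entries as Dynkin edges (a single edge where a_ij = a_ji = -1; a double or triple edge where a_ij * a_ji = 2 or 3), the diagram is a chain of 5 nodes with a fork of two nodes at one end (D_7). One simple-root ordering that puts it in standard form is (alpha_2, alpha_1, alpha_7, alpha_6, alpha_3, alpha_4, alpha_5). So the algebra is type D_7, i.e. so(14).

D_7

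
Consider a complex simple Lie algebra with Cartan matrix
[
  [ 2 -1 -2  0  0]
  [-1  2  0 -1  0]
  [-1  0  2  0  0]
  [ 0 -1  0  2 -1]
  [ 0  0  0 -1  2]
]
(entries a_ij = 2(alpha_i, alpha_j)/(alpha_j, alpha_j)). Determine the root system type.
The matrix has rank 5 with 2's on the diagonal. Reading the off-diagonal entries as Dynkin edges (a single edge where a_ij = a_ji = -1; a double or triple edge where a_ij * a_ji = 2 or 3), the diagram is a chain of 5 nodes with a double edge at one end; the terminal node there is the unique short simple root (B_5). One simple-root ordering that puts it in standard form is (alpha_5, alpha_4, alpha_2, alpha_1, alpha_3). So the algebra is type B_5, i.e. so(11).

type B_5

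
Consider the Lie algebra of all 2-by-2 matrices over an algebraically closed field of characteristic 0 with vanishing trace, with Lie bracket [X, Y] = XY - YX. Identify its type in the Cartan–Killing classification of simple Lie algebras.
A_1

This is sl(2), which has dimension 2^2 - 1 = 3 and rank 2 - 1 = 1 (a Cartan subalgebra is the diagonal traceless matrices). In the classification of classical Lie algebras, the special linear algebra sl(n+1) has type A_n; here n = 1, so the Dynkin diagram is a chain of 1 nodes with single edges (A_1). Hence the type is A_1.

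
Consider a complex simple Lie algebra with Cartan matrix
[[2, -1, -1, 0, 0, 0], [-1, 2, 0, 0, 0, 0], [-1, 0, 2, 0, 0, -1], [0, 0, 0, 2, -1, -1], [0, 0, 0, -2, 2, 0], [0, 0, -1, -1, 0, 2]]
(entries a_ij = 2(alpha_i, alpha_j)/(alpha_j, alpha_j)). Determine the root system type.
The matrix has rank 6 with 2's on the diagonal. Reading the off-diagonal entries as Dynkin edges (a single edge where a_ij = a_ji = -1; a double or triple edge where a_ij * a_ji = 2 or 3), the diagram is a chain of 6 nodes with a double edge at one end; the terminal node there is the unique long simple root (C_6). One simple-root ordering that puts it in standard form is (alpha_2, alpha_1, alpha_3, alpha_6, alpha_4, alpha_5). So the algebra is type C_6, i.e. sp(12).

C_6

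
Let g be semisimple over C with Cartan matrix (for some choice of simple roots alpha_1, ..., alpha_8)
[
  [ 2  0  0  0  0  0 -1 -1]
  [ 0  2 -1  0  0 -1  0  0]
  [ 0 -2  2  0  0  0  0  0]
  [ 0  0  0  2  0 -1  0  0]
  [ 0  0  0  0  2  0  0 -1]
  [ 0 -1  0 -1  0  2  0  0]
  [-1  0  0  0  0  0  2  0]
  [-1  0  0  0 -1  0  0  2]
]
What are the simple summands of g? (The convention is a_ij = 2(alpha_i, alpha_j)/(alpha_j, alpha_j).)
The diagram associated to this matrix has two connected components: the simple roots {alpha_1, alpha_5, alpha_7, alpha_8} form a chain of 4 nodes with single edges (A_4), and {alpha_2, alpha_3, alpha_4, alpha_6} form a chain of 4 nodes with a double edge at one end; the terminal node there is the unique long simple root (C_4). A semisimple Lie algebra decomposes uniquely as the direct sum of simple ideals, one per connected component of its Dynkin diagram, so g ≅ A_4 ⊕ C_4 (dimension 24 + 36 = 60).

A4 ⊕ C4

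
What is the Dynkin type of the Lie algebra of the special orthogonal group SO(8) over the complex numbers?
This is so(8) with 8 even, which has dimension 8(8-1)/2 = 28 and rank 8/2 = 4. In the classification of classical Lie algebras, the orthogonal algebra so(2n) in an even number of variables has type D_n; here n = 4, so the Dynkin diagram is a chain of 2 nodes with a fork of two nodes at one end (D_4). Hence the type is D_4.

D4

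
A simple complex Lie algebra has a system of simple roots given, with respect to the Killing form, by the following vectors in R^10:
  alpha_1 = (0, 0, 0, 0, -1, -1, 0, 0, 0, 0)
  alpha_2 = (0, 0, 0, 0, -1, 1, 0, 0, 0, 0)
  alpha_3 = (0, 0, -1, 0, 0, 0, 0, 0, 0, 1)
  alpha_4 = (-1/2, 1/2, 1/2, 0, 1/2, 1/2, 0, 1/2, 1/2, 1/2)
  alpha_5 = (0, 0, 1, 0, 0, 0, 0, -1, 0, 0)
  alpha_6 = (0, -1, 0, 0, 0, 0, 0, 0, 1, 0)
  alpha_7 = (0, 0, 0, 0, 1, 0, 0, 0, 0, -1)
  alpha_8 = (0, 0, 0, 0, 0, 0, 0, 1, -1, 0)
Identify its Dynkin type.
E_8

Compute the Cartan integers a_ij = 2(alpha_i, alpha_j)/(alpha_j, alpha_j); the resulting 8x8 Cartan matrix is
[[2, 0, 0, -1, 0, 0, -1, 0], [0, 2, 0, 0, 0, 0, -1, 0], [0, 0, 2, 0, -1, 0, -1, 0], [-1, 0, 0, 2, 0, 0, 0, 0], [0, 0, -1, 0, 2, 0, 0, -1], [0, 0, 0, 0, 0, 2, 0, -1], [-1, -1, -1, 0, 0, 0, 2, 0], [0, 0, 0, 0, -1, -1, 0, 2]].
All simple roots have the same length, so the diagram is simply laced. The associated Dynkin diagram is a chain of 7 nodes with one extra node attached to the third node from one end (E_8), so the type is E_8.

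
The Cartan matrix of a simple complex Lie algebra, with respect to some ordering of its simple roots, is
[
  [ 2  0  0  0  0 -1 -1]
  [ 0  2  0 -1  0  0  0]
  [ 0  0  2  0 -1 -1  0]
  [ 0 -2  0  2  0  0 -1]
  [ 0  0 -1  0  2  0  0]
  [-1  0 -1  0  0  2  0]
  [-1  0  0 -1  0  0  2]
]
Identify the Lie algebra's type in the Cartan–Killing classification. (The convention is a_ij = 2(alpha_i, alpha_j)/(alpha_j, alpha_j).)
B_7

The matrix has rank 7 with 2's on the diagonal. Reading the off-diagonal entries as Dynkin edges (a single edge where a_ij = a_ji = -1; a double or triple edge where a_ij * a_ji = 2 or 3), the diagram is a chain of 7 nodes with a double edge at one end; the terminal node there is the unique short simple root (B_7). One simple-root ordering that puts it in standard form is (alpha_5, alpha_3, alpha_6, alpha_1, alpha_7, alpha_4, alpha_2). So the algebra is type B_7, i.e. so(15).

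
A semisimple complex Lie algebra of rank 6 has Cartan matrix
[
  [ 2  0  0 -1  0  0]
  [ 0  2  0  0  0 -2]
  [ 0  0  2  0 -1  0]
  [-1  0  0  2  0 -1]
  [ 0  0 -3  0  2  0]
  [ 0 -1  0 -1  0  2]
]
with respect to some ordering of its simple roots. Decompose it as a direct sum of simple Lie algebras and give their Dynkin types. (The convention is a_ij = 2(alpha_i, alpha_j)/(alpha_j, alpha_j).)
The diagram associated to this matrix has two connected components: the simple roots {alpha_1, alpha_2, alpha_4, alpha_6} form a chain of 4 nodes with a double edge at one end; the terminal node there is the unique long simple root (C_4), and {alpha_3, alpha_5} form two nodes joined by a triple edge (G_2). A semisimple Lie algebra decomposes uniquely as the direct sum of simple ideals, one per connected component of its Dynkin diagram, so g ≅ C_4 ⊕ G_2 (dimension 36 + 14 = 50).

type C_4 ⊕ type G_2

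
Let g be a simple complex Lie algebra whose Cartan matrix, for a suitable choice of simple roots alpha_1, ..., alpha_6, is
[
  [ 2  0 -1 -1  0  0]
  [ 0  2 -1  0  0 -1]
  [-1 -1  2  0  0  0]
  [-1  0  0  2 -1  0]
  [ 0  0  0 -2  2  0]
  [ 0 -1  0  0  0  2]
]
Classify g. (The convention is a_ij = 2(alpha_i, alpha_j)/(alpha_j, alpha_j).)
type C_6

The matrix has rank 6 with 2's on the diagonal. Reading the off-diagonal entries as Dynkin edges (a single edge where a_ij = a_ji = -1; a double or triple edge where a_ij * a_ji = 2 or 3), the diagram is a chain of 6 nodes with a double edge at one end; the terminal node there is the unique long simple root (C_6). One simple-root ordering that puts it in standard form is (alpha_6, alpha_2, alpha_3, alpha_1, alpha_4, alpha_5). So the algebra is type C_6, i.e. sp(12).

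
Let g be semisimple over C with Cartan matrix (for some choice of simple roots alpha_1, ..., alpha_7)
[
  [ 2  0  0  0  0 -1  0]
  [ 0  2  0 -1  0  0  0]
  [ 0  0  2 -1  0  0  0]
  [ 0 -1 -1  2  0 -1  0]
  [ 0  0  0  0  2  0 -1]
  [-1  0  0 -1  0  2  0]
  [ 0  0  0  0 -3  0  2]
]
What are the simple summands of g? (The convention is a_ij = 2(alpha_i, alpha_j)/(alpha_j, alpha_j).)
The diagram associated to this matrix has two connected components: the simple roots {alpha_1, alpha_2, alpha_3, alpha_4, alpha_6} form a chain of 3 nodes with a fork of two nodes at one end (D_5), and {alpha_5, alpha_7} form two nodes joined by a triple edge (G_2). A semisimple Lie algebra decomposes uniquely as the direct sum of simple ideals, one per connected component of its Dynkin diagram, so g ≅ D_5 ⊕ G_2 (dimension 45 + 14 = 59).

D_5 + G_2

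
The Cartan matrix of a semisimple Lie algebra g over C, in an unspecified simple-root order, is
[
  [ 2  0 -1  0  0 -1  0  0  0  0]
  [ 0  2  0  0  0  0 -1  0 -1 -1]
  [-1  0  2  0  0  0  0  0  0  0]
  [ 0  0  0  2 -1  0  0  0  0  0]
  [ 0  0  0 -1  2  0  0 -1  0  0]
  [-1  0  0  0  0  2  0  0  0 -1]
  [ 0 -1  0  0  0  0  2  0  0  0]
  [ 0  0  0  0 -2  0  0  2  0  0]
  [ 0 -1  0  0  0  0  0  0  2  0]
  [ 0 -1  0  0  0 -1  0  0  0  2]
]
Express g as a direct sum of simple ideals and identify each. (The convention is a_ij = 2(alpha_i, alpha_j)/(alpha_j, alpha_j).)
The diagram associated to this matrix has two connected components: the simple roots {alpha_4, alpha_5, alpha_8} form a chain of 3 nodes with a double edge at one end; the terminal node there is the unique long simple root (C_3), and {alpha_1, alpha_2, alpha_3, alpha_6, alpha_7, alpha_9, alpha_10} form a chain of 5 nodes with a fork of two nodes at one end (D_7). A semisimple Lie algebra decomposes uniquely as the direct sum of simple ideals, one per connected component of its Dynkin diagram, so g ≅ C_3 ⊕ D_7 (dimension 21 + 91 = 112).

C_3 (sp(6)) ⊕ D_7 (so(14))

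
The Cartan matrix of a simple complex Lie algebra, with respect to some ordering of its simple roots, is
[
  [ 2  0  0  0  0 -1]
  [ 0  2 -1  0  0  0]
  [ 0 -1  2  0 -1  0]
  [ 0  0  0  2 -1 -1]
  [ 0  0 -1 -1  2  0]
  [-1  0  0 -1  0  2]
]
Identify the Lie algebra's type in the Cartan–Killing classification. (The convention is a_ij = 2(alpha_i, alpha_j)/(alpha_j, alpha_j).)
The matrix has rank 6 with 2's on the diagonal. Reading the off-diagonal entries as Dynkin edges (a single edge where a_ij = a_ji = -1; a double or triple edge where a_ij * a_ji = 2 or 3), the diagram is a chain of 6 nodes with single edges (A_6). One simple-root ordering that puts it in standard form is (alpha_1, alpha_6, alpha_4, alpha_5, alpha_3, alpha_2). So the algebra is type A_6, i.e. sl(7).

A_6 (sl(7))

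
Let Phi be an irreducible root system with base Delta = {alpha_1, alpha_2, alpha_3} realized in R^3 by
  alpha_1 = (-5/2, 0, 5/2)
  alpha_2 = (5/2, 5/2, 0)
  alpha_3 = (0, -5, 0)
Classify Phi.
Compute the Cartan integers a_ij = 2(alpha_i, alpha_j)/(alpha_j, alpha_j); the resulting 3x3 Cartan matrix is
[[2, -1, 0], [-1, 2, -1], [0, -2, 2]].
The roots have two lengths (squared-length ratio 2:1); the short ones are alpha_{1,2}. The associated Dynkin diagram is a chain of 3 nodes with a double edge at one end; the terminal node there is the unique long simple root (C_3), so the type is C_3 (the algebra sp(6)).

type C_3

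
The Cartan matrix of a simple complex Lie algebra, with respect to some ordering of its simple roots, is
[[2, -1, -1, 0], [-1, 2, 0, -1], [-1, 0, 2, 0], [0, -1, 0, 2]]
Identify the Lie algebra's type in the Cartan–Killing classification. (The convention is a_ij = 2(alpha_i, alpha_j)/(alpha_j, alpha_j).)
A_4 (sl(5))

The matrix has rank 4 with 2's on the diagonal. Reading the off-diagonal entries as Dynkin edges (a single edge where a_ij = a_ji = -1; a double or triple edge where a_ij * a_ji = 2 or 3), the diagram is a chain of 4 nodes with single edges (A_4). One simple-root ordering that puts it in standard form is (alpha_4, alpha_2, alpha_1, alpha_3). So the algebra is type A_4, i.e. sl(5).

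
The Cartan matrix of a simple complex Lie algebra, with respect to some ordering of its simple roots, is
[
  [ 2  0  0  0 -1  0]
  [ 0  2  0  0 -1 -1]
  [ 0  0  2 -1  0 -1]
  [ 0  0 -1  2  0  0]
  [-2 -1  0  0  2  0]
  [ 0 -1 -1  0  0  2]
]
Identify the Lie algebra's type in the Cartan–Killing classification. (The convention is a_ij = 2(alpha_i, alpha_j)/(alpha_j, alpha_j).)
B_6

The matrix has rank 6 with 2's on the diagonal. Reading the off-diagonal entries as Dynkin edges (a single edge where a_ij = a_ji = -1; a double or triple edge where a_ij * a_ji = 2 or 3), the diagram is a chain of 6 nodes with a double edge at one end; the terminal node there is the unique short simple root (B_6). One simple-root ordering that puts it in standard form is (alpha_4, alpha_3, alpha_6, alpha_2, alpha_5, alpha_1). So the algebra is type B_6, i.e. so(13).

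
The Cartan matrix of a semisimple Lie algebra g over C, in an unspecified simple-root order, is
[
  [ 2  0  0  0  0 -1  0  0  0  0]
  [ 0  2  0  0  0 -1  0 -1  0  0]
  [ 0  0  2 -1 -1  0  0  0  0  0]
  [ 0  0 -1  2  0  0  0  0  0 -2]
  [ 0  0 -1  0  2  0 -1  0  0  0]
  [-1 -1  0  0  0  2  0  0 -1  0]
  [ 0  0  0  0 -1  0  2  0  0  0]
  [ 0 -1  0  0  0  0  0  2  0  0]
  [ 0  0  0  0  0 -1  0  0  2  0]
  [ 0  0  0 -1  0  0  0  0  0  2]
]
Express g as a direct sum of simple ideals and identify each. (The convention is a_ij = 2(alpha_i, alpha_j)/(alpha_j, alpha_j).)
The diagram associated to this matrix has two connected components: the simple roots {alpha_3, alpha_4, alpha_5, alpha_7, alpha_10} form a chain of 5 nodes with a double edge at one end; the terminal node there is the unique short simple root (B_5), and {alpha_1, alpha_2, alpha_6, alpha_8, alpha_9} form a chain of 3 nodes with a fork of two nodes at one end (D_5). A semisimple Lie algebra decomposes uniquely as the direct sum of simple ideals, one per connected component of its Dynkin diagram, so g ≅ B_5 ⊕ D_5 (dimension 55 + 45 = 100).

B5 + D5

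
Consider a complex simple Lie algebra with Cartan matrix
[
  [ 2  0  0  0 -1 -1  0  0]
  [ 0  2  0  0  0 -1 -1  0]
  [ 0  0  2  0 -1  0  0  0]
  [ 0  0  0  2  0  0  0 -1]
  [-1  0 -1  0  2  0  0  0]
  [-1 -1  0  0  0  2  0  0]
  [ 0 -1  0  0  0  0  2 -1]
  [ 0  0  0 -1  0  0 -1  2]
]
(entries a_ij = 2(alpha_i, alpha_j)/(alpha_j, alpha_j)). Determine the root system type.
A8

The matrix has rank 8 with 2's on the diagonal. Reading the off-diagonal entries as Dynkin edges (a single edge where a_ij = a_ji = -1; a double or triple edge where a_ij * a_ji = 2 or 3), the diagram is a chain of 8 nodes with single edges (A_8). One simple-root ordering that puts it in standard form is (alpha_4, alpha_8, alpha_7, alpha_2, alpha_6, alpha_1, alpha_5, alpha_3). So the algebra is type A_8, i.e. sl(9).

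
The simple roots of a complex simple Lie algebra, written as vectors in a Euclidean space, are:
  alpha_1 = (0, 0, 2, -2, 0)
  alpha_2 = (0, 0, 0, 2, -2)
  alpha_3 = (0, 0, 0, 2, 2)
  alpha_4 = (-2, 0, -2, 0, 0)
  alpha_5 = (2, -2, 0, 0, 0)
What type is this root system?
Compute the Cartan integers a_ij = 2(alpha_i, alpha_j)/(alpha_j, alpha_j); the resulting 5x5 Cartan matrix is
[[2, -1, -1, -1, 0], [-1, 2, 0, 0, 0], [-1, 0, 2, 0, 0], [-1, 0, 0, 2, -1], [0, 0, 0, -1, 2]].
All simple roots have the same length, so the diagram is simply laced. The associated Dynkin diagram is a chain of 3 nodes with a fork of two nodes at one end (D_5), so the type is D_5 (the algebra so(10)).

type D_5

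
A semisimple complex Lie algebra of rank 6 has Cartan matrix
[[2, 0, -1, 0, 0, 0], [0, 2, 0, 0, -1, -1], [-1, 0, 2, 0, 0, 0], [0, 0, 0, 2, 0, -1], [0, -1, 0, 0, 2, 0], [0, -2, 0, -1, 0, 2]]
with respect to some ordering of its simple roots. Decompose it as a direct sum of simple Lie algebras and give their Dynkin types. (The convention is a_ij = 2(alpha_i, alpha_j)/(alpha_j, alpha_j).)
The diagram associated to this matrix has two connected components: the simple roots {alpha_1, alpha_3} form a chain of 2 nodes with single edges (A_2), and {alpha_2, alpha_4, alpha_5, alpha_6} form a chain of 4 nodes with a double edge between the middle two (F_4). A semisimple Lie algebra decomposes uniquely as the direct sum of simple ideals, one per connected component of its Dynkin diagram, so g ≅ A_2 ⊕ F_4 (dimension 8 + 52 = 60).

A2 ⊕ F4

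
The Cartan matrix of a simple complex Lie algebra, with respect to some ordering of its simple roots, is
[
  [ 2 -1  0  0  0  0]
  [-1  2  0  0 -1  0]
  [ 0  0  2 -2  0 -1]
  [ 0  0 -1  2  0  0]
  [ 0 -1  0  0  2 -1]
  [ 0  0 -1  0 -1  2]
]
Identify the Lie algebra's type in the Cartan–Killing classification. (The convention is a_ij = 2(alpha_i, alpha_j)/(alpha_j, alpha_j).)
The matrix has rank 6 with 2's on the diagonal. Reading the off-diagonal entries as Dynkin edges (a single edge where a_ij = a_ji = -1; a double or triple edge where a_ij * a_ji = 2 or 3), the diagram is a chain of 6 nodes with a double edge at one end; the terminal node there is the unique short simple root (B_6). One simple-root ordering that puts it in standard form is (alpha_1, alpha_2, alpha_5, alpha_6, alpha_3, alpha_4). So the algebra is type B_6, i.e. so(13).

B6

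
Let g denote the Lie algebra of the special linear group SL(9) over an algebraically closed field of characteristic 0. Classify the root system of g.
This is sl(9), which has dimension 9^2 - 1 = 80 and rank 9 - 1 = 8 (a Cartan subalgebra is the diagonal traceless matrices). In the classification of classical Lie algebras, the special linear algebra sl(n+1) has type A_n; here n = 8, so the Dynkin diagram is a chain of 8 nodes with single edges (A_8). Hence the type is A_8.

A_8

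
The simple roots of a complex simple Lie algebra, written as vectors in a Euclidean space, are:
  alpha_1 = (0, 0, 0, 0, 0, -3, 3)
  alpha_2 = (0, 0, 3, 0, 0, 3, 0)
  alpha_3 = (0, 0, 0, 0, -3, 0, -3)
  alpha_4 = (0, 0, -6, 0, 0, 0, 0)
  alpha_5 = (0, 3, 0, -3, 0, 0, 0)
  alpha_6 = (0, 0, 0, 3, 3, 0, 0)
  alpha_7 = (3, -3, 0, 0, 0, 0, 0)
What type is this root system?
Compute the Cartan integers a_ij = 2(alpha_i, alpha_j)/(alpha_j, alpha_j); the resulting 7x7 Cartan matrix is
[[2, -1, -1, 0, 0, 0, 0], [-1, 2, 0, -1, 0, 0, 0], [-1, 0, 2, 0, 0, -1, 0], [0, -2, 0, 2, 0, 0, 0], [0, 0, 0, 0, 2, -1, -1], [0, 0, -1, 0, -1, 2, 0], [0, 0, 0, 0, -1, 0, 2]].
The roots have two lengths (squared-length ratio 2:1); the short ones are alpha_{1,2,3,5,6,7}. The associated Dynkin diagram is a chain of 7 nodes with a double edge at one end; the terminal node there is the unique long simple root (C_7), so the type is C_7 (the algebra sp(14)).

C7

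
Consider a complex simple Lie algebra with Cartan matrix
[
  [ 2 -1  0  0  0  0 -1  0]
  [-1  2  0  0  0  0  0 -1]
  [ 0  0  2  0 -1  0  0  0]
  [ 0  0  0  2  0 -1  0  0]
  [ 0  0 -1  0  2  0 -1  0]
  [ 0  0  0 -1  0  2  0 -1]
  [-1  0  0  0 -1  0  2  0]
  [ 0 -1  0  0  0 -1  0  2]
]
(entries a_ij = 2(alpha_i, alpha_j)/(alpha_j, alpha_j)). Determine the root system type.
A8

The matrix has rank 8 with 2's on the diagonal. Reading the off-diagonal entries as Dynkin edges (a single edge where a_ij = a_ji = -1; a double or triple edge where a_ij * a_ji = 2 or 3), the diagram is a chain of 8 nodes with single edges (A_8). One simple-root ordering that puts it in standard form is (alpha_4, alpha_6, alpha_8, alpha_2, alpha_1, alpha_7, alpha_5, alpha_3). So the algebra is type A_8, i.e. sl(9).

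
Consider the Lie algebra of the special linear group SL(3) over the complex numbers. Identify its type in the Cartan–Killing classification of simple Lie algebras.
A_2

This is sl(3), which has dimension 3^2 - 1 = 8 and rank 3 - 1 = 2 (a Cartan subalgebra is the diagonal traceless matrices). In the classification of classical Lie algebras, the special linear algebra sl(n+1) has type A_n; here n = 2, so the Dynkin diagram is a chain of 2 nodes with single edges (A_2). Hence the type is A_2.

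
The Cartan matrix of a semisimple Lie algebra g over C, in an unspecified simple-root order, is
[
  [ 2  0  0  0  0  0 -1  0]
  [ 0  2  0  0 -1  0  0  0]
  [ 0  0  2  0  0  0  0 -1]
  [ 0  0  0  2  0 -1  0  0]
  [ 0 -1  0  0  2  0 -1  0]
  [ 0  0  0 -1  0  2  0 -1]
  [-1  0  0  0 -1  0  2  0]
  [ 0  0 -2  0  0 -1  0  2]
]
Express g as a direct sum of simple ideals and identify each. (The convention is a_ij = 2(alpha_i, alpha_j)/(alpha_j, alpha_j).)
A4 ⊕ B4

The diagram associated to this matrix has two connected components: the simple roots {alpha_1, alpha_2, alpha_5, alpha_7} form a chain of 4 nodes with single edges (A_4), and {alpha_3, alpha_4, alpha_6, alpha_8} form a chain of 4 nodes with a double edge at one end; the terminal node there is the unique short simple root (B_4). A semisimple Lie algebra decomposes uniquely as the direct sum of simple ideals, one per connected component of its Dynkin diagram, so g ≅ A_4 ⊕ B_4 (dimension 24 + 36 = 60).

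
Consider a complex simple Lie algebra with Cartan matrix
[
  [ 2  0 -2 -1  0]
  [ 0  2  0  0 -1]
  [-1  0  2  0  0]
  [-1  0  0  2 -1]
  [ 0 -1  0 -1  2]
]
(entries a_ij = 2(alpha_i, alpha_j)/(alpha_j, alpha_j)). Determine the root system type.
The matrix has rank 5 with 2's on the diagonal. Reading the off-diagonal entries as Dynkin edges (a single edge where a_ij = a_ji = -1; a double or triple edge where a_ij * a_ji = 2 or 3), the diagram is a chain of 5 nodes with a double edge at one end; the terminal node there is the unique short simple root (B_5). One simple-root ordering that puts it in standard form is (alpha_2, alpha_5, alpha_4, alpha_1, alpha_3). So the algebra is type B_5, i.e. so(11).

B5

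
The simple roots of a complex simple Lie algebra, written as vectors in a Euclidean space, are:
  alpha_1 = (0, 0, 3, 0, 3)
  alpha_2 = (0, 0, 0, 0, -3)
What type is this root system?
type B_2

Compute the Cartan integers a_ij = 2(alpha_i, alpha_j)/(alpha_j, alpha_j); the resulting 2x2 Cartan matrix is
[[2, -2], [-1, 2]].
The roots have two lengths (squared-length ratio 2:1); the short ones are alpha_{2}. The associated Dynkin diagram is a chain of 2 nodes with a double edge at one end; the terminal node there is the unique short simple root (B_2), so the type is B_2 (the algebra so(5)).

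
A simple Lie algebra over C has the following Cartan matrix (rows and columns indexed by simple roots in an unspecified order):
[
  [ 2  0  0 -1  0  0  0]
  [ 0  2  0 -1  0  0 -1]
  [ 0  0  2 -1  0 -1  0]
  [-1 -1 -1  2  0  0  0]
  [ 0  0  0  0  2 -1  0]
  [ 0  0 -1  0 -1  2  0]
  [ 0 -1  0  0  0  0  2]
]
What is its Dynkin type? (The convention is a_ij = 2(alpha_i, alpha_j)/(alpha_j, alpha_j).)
The matrix has rank 7 with 2's on the diagonal. Reading the off-diagonal entries as Dynkin edges (a single edge where a_ij = a_ji = -1; a double or triple edge where a_ij * a_ji = 2 or 3), the diagram is a chain of 6 nodes with one extra node attached to the third node from one end (E_7). One simple-root ordering that puts it in standard form is (alpha_7, alpha_1, alpha_2, alpha_4, alpha_3, alpha_6, alpha_5). So the algebra is type E_7.

E_7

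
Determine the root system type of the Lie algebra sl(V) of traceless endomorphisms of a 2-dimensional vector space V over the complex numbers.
This is sl(2), which has dimension 2^2 - 1 = 3 and rank 2 - 1 = 1 (a Cartan subalgebra is the diagonal traceless matrices). In the classification of classical Lie algebras, the special linear algebra sl(n+1) has type A_n; here n = 1, so the Dynkin diagram is a chain of 1 nodes with single edges (A_1). Hence the type is A_1.

A_1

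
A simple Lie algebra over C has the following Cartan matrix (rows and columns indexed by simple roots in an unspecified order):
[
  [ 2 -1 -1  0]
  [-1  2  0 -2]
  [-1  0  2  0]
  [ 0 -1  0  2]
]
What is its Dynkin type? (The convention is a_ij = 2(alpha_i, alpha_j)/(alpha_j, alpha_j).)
The matrix has rank 4 with 2's on the diagonal. Reading the off-diagonal entries as Dynkin edges (a single edge where a_ij = a_ji = -1; a double or triple edge where a_ij * a_ji = 2 or 3), the diagram is a chain of 4 nodes with a double edge at one end; the terminal node there is the unique short simple root (B_4). One simple-root ordering that puts it in standard form is (alpha_3, alpha_1, alpha_2, alpha_4). So the algebra is type B_4, i.e. so(9).

type B_4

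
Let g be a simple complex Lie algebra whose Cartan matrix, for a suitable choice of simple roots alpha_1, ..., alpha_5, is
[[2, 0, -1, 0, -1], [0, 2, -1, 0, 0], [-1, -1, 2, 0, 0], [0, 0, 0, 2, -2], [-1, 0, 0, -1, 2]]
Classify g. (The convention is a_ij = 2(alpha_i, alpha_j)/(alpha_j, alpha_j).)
C_5 (sp(10))

The matrix has rank 5 with 2's on the diagonal. Reading the off-diagonal entries as Dynkin edges (a single edge where a_ij = a_ji = -1; a double or triple edge where a_ij * a_ji = 2 or 3), the diagram is a chain of 5 nodes with a double edge at one end; the terminal node there is the unique long simple root (C_5). One simple-root ordering that puts it in standard form is (alpha_2, alpha_3, alpha_1, alpha_5, alpha_4). So the algebra is type C_5, i.e. sp(10).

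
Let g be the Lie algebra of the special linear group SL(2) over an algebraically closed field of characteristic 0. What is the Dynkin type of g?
This is sl(2), which has dimension 2^2 - 1 = 3 and rank 2 - 1 = 1 (a Cartan subalgebra is the diagonal traceless matrices). In the classification of classical Lie algebras, the special linear algebra sl(n+1) has type A_n; here n = 1, so the Dynkin diagram is a chain of 1 nodes with single edges (A_1). Hence the type is A_1.

A1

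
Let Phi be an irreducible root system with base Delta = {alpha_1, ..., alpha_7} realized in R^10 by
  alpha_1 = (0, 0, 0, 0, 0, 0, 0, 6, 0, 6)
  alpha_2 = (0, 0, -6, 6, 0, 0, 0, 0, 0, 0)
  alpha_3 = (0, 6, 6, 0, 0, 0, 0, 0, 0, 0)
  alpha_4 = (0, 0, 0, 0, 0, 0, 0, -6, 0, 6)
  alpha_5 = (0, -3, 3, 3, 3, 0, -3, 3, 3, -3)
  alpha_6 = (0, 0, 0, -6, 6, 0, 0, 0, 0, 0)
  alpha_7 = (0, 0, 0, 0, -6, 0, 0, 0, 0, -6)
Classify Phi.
type E_7

Compute the Cartan integers a_ij = 2(alpha_i, alpha_j)/(alpha_j, alpha_j); the resulting 7x7 Cartan matrix is
[[2, 0, 0, 0, 0, 0, -1], [0, 2, -1, 0, 0, -1, 0], [0, -1, 2, 0, 0, 0, 0], [0, 0, 0, 2, -1, 0, -1], [0, 0, 0, -1, 2, 0, 0], [0, -1, 0, 0, 0, 2, -1], [-1, 0, 0, -1, 0, -1, 2]].
All simple roots have the same length, so the diagram is simply laced. The associated Dynkin diagram is a chain of 6 nodes with one extra node attached to the third node from one end (E_7), so the type is E_7.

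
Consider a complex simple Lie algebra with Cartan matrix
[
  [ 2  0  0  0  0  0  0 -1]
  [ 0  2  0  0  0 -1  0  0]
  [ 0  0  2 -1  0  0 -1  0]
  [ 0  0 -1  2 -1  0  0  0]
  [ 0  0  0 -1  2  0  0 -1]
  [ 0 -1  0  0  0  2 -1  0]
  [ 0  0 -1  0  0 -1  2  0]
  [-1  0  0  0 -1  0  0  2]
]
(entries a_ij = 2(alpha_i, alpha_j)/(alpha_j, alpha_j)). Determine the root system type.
A_8

The matrix has rank 8 with 2's on the diagonal. Reading the off-diagonal entries as Dynkin edges (a single edge where a_ij = a_ji = -1; a double or triple edge where a_ij * a_ji = 2 or 3), the diagram is a chain of 8 nodes with single edges (A_8). One simple-root ordering that puts it in standard form is (alpha_2, alpha_6, alpha_7, alpha_3, alpha_4, alpha_5, alpha_8, alpha_1). So the algebra is type A_8, i.e. sl(9).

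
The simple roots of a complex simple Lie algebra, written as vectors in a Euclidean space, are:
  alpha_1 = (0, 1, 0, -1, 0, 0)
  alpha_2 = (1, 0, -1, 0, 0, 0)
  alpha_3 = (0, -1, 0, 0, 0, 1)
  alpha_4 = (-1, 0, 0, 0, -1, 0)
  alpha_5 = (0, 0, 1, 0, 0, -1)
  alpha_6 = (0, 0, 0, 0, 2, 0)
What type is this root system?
type C_6

Compute the Cartan integers a_ij = 2(alpha_i, alpha_j)/(alpha_j, alpha_j); the resulting 6x6 Cartan matrix is
[[2, 0, -1, 0, 0, 0], [0, 2, 0, -1, -1, 0], [-1, 0, 2, 0, -1, 0], [0, -1, 0, 2, 0, -1], [0, -1, -1, 0, 2, 0], [0, 0, 0, -2, 0, 2]].
The roots have two lengths (squared-length ratio 2:1); the short ones are alpha_{1,2,3,4,5}. The associated Dynkin diagram is a chain of 6 nodes with a double edge at one end; the terminal node there is the unique long simple root (C_6), so the type is C_6 (the algebra sp(12)).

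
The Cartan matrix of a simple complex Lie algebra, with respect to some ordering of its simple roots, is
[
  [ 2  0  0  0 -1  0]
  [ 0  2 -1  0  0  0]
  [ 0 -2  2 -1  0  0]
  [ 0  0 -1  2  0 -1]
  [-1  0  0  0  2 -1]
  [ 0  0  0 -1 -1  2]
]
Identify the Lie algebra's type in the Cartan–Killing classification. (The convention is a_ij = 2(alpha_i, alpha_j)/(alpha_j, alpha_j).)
B6

The matrix has rank 6 with 2's on the diagonal. Reading the off-diagonal entries as Dynkin edges (a single edge where a_ij = a_ji = -1; a double or triple edge where a_ij * a_ji = 2 or 3), the diagram is a chain of 6 nodes with a double edge at one end; the terminal node there is the unique short simple root (B_6). One simple-root ordering that puts it in standard form is (alpha_1, alpha_5, alpha_6, alpha_4, alpha_3, alpha_2). So the algebra is type B_6, i.e. so(13).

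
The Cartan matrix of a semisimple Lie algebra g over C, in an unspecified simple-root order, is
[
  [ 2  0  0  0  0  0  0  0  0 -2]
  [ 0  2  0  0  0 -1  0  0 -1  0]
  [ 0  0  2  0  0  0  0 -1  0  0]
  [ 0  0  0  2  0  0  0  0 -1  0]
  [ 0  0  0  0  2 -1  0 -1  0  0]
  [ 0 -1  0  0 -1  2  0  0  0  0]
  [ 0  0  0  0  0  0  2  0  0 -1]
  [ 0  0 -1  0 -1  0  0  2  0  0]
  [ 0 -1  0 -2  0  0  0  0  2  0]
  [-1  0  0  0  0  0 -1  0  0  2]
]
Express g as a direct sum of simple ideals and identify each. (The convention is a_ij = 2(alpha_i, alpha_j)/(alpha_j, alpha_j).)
The diagram associated to this matrix has two connected components: the simple roots {alpha_2, alpha_3, alpha_4, alpha_5, alpha_6, alpha_8, alpha_9} form a chain of 7 nodes with a double edge at one end; the terminal node there is the unique short simple root (B_7), and {alpha_1, alpha_7, alpha_10} form a chain of 3 nodes with a double edge at one end; the terminal node there is the unique long simple root (C_3). A semisimple Lie algebra decomposes uniquely as the direct sum of simple ideals, one per connected component of its Dynkin diagram, so g ≅ B_7 ⊕ C_3 (dimension 105 + 21 = 126).

type B_7 + type C_3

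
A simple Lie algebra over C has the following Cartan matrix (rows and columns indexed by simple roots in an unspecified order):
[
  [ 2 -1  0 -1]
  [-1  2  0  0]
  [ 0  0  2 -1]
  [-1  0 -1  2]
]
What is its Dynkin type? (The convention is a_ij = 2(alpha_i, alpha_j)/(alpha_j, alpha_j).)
The matrix has rank 4 with 2's on the diagonal. Reading the off-diagonal entries as Dynkin edges (a single edge where a_ij = a_ji = -1; a double or triple edge where a_ij * a_ji = 2 or 3), the diagram is a chain of 4 nodes with single edges (A_4). One simple-root ordering that puts it in standard form is (alpha_2, alpha_1, alpha_4, alpha_3). So the algebra is type A_4, i.e. sl(5).

A4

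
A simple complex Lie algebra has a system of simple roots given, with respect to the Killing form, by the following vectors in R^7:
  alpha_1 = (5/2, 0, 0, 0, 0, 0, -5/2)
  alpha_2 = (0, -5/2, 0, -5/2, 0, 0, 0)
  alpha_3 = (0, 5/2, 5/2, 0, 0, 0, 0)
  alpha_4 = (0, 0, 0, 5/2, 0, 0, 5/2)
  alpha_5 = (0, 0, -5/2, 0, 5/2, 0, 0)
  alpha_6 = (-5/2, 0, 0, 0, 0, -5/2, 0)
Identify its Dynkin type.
A6

Compute the Cartan integers a_ij = 2(alpha_i, alpha_j)/(alpha_j, alpha_j); the resulting 6x6 Cartan matrix is
[[2, 0, 0, -1, 0, -1], [0, 2, -1, -1, 0, 0], [0, -1, 2, 0, -1, 0], [-1, -1, 0, 2, 0, 0], [0, 0, -1, 0, 2, 0], [-1, 0, 0, 0, 0, 2]].
All simple roots have the same length, so the diagram is simply laced. The associated Dynkin diagram is a chain of 6 nodes with single edges (A_6), so the type is A_6 (the algebra sl(7)).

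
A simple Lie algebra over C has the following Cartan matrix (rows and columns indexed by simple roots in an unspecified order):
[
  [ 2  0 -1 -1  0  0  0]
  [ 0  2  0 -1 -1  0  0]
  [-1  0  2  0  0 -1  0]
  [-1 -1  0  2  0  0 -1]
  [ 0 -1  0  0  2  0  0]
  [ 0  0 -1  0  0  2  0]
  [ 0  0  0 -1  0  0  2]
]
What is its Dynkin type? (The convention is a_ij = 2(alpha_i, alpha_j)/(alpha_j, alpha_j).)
E_7

The matrix has rank 7 with 2's on the diagonal. Reading the off-diagonal entries as Dynkin edges (a single edge where a_ij = a_ji = -1; a double or triple edge where a_ij * a_ji = 2 or 3), the diagram is a chain of 6 nodes with one extra node attached to the third node from one end (E_7). One simple-root ordering that puts it in standard form is (alpha_5, alpha_7, alpha_2, alpha_4, alpha_1, alpha_3, alpha_6). So the algebra is type E_7.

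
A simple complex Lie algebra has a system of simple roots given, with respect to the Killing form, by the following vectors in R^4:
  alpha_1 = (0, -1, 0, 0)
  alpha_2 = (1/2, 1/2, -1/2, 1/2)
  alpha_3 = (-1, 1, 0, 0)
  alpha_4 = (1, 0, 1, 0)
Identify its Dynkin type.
Compute the Cartan integers a_ij = 2(alpha_i, alpha_j)/(alpha_j, alpha_j); the resulting 4x4 Cartan matrix is
[[2, -1, -1, 0], [-1, 2, 0, 0], [-2, 0, 2, -1], [0, 0, -1, 2]].
The roots have two lengths (squared-length ratio 2:1); the short ones are alpha_{1,2}. The associated Dynkin diagram is a chain of 4 nodes with a double edge between the middle two (F_4), so the type is F_4.

type F_4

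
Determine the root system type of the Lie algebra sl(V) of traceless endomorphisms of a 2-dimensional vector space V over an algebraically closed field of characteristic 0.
A_1 (sl(2))

This is sl(2), which has dimension 2^2 - 1 = 3 and rank 2 - 1 = 1 (a Cartan subalgebra is the diagonal traceless matrices). In the classification of classical Lie algebras, the special linear algebra sl(n+1) has type A_n; here n = 1, so the Dynkin diagram is a chain of 1 nodes with single edges (A_1). Hence the type is A_1.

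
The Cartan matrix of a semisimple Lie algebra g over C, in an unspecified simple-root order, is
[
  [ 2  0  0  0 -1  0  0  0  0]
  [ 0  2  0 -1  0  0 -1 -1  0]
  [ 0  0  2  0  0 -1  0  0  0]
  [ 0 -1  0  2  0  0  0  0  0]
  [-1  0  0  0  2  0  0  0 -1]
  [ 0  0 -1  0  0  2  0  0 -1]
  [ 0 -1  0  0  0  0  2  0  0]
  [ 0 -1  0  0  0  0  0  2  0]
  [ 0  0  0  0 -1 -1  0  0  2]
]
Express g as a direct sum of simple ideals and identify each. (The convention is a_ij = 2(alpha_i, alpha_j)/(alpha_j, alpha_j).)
A_5 (sl(6)) ⊕ D_4 (so(8))

The diagram associated to this matrix has two connected components: the simple roots {alpha_1, alpha_3, alpha_5, alpha_6, alpha_9} form a chain of 5 nodes with single edges (A_5), and {alpha_2, alpha_4, alpha_7, alpha_8} form a chain of 2 nodes with a fork of two nodes at one end (D_4). A semisimple Lie algebra decomposes uniquely as the direct sum of simple ideals, one per connected component of its Dynkin diagram, so g ≅ A_5 ⊕ D_4 (dimension 35 + 28 = 63).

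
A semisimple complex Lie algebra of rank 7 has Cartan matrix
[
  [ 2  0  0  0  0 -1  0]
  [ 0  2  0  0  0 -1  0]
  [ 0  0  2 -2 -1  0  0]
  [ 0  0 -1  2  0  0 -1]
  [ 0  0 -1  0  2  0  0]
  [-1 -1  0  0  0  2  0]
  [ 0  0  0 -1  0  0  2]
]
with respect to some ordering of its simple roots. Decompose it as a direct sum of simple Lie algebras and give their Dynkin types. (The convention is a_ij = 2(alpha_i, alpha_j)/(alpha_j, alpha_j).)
The diagram associated to this matrix has two connected components: the simple roots {alpha_1, alpha_2, alpha_6} form a chain of 3 nodes with single edges (A_3), and {alpha_3, alpha_4, alpha_5, alpha_7} form a chain of 4 nodes with a double edge between the middle two (F_4). A semisimple Lie algebra decomposes uniquely as the direct sum of simple ideals, one per connected component of its Dynkin diagram, so g ≅ A_3 ⊕ F_4 (dimension 15 + 52 = 67).

A3 ⊕ F4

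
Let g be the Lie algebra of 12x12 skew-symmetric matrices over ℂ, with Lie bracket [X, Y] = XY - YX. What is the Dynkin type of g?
D_6

This is so(12) with 12 even, which has dimension 12(12-1)/2 = 66 and rank 12/2 = 6. In the classification of classical Lie algebras, the orthogonal algebra so(2n) in an even number of variables has type D_n; here n = 6, so the Dynkin diagram is a chain of 4 nodes with a fork of two nodes at one end (D_6). Hence the type is D_6.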